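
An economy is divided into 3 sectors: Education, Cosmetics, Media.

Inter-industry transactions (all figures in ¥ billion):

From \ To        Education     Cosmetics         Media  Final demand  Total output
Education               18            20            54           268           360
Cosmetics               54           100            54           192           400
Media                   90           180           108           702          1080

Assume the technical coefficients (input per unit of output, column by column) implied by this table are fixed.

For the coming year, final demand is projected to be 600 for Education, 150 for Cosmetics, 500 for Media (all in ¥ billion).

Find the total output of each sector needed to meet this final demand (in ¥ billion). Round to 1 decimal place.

x_E = 703.0, x_C = 404.1, x_M = 952.9

Technical coefficients a_ij = z_ij / X_j:
  a_EE = 18/360 = 0.05, a_CE = 54/360 = 0.15, a_ME = 90/360 = 0.25
  a_EC = 20/400 = 0.05, a_CC = 100/400 = 0.25, a_MC = 180/400 = 0.45
  a_EM = 54/1080 = 0.05, a_CM = 54/1080 = 0.05, a_MM = 108/1080 = 0.10
I − A =
  [   0.95    -0.05    -0.05]
  [  -0.15     0.75    -0.05]
  [  -0.25    -0.45     0.90]
Cofactors of I−A, C_ij = (−1)^(i+j)·(minor ij) (rows/columns in the sector order above):
  C_11 = (0.75)(0.90) − (-0.05)(-0.45) = 0.6525
  C_12 = −[(-0.15)(0.90) − (-0.05)(-0.25)] = 0.1475
  C_13 = (-0.15)(-0.45) − (0.75)(-0.25) = 0.2550
  C_21 = −[(-0.05)(0.90) − (-0.05)(-0.45)] = 0.0675
  C_22 = (0.95)(0.90) − (-0.05)(-0.25) = 0.8425
  C_23 = −[(0.95)(-0.45) − (-0.05)(-0.25)] = 0.4400
  C_31 = (-0.05)(-0.05) − (-0.05)(0.75) = 0.0400
  C_32 = −[(0.95)(-0.05) − (-0.05)(-0.15)] = 0.0550
  C_33 = (0.95)(0.75) − (-0.05)(-0.15) = 0.7050
det(I−A) = Σ_j (I−A)_1j·C_1j = (0.95)(0.6525) + (-0.05)(0.1475) + (-0.05)(0.2550) = 0.59975
adj(I−A) = Cᵀ =
  [ 0.6525   0.0675   0.0400]
  [ 0.1475   0.8425   0.0550]
  [ 0.2550   0.4400   0.7050]
(I − A)⁻¹ = adj(I−A) / det(I−A) ≈
  [   1.0880     0.1125     0.0667]
  [   0.2459     1.4048     0.0917]
  [   0.4252     0.7336     1.1755]
x = (I − A)⁻¹ d = adj(I−A)·d / det(I−A), with det(I−A) = 0.59975:
  x_E = (0.6525·600 + 0.0675·150 + 0.0400·500) / 0.59975 = 421.625 / 0.59975 ≈ 703.0
  x_C = (0.1475·600 + 0.8425·150 + 0.0550·500) / 0.59975 = 242.375 / 0.59975 ≈ 404.1
  x_M = (0.2550·600 + 0.4400·150 + 0.7050·500) / 0.59975 = 571.50 / 0.59975 ≈ 952.9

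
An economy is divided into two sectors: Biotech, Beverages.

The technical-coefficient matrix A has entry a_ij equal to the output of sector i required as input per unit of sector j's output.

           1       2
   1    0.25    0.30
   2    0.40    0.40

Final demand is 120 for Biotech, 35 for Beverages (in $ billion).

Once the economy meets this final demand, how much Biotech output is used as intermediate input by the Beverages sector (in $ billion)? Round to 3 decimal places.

I − A =
  [   0.75    -0.30]
  [  -0.40     0.60]
det(I−A) = (0.75)(0.60) − (-0.30)(-0.40) = 0.3300
adj(I−A) = [[0.60, 0.30], [0.40, 0.75]]
(I − A)⁻¹ = adj(I−A) / det(I−A) ≈
  [   1.8182     0.9091]
  [   1.2121     2.2727]
First solve x = (I − A)⁻¹ d = adj(I−A)·d / det(I−A); in particular x_2 = (0.40·120 + 0.75·35) / 0.3300 = 74.25 / 0.3300 = 225.00000.
Intermediate flow from 1 to 2: z_12 = a_12 · x_2 = 0.30 × 74.25 / 0.3300 = 22.275 / 0.3300 = 67.500.

z_12 = 67.500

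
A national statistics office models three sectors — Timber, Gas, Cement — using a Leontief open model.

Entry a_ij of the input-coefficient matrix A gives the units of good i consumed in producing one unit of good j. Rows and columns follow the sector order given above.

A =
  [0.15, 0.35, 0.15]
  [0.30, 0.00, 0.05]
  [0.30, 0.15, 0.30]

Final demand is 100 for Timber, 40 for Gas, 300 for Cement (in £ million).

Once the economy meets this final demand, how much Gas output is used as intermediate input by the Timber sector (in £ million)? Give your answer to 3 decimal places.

I − A =
  [   0.85    -0.35    -0.15]
  [  -0.30     1.00    -0.05]
  [  -0.30    -0.15     0.70]
Cofactors of I−A, C_ij = (−1)^(i+j)·(minor ij) (rows/columns in the sector order above):
  C_11 = (1.00)(0.70) − (-0.05)(-0.15) = 0.6925
  C_12 = −[(-0.30)(0.70) − (-0.05)(-0.30)] = 0.2250
  C_13 = (-0.30)(-0.15) − (1.00)(-0.30) = 0.3450
  C_21 = −[(-0.35)(0.70) − (-0.15)(-0.15)] = 0.2675
  C_22 = (0.85)(0.70) − (-0.15)(-0.30) = 0.5500
  C_23 = −[(0.85)(-0.15) − (-0.35)(-0.30)] = 0.2325
  C_31 = (-0.35)(-0.05) − (-0.15)(1.00) = 0.1675
  C_32 = −[(0.85)(-0.05) − (-0.15)(-0.30)] = 0.0875
  C_33 = (0.85)(1.00) − (-0.35)(-0.30) = 0.7450
det(I−A) = Σ_j (I−A)_1j·C_1j = (0.85)(0.6925) + (-0.35)(0.2250) + (-0.15)(0.3450) = 0.458125
adj(I−A) = Cᵀ =
  [ 0.6925   0.2675   0.1675]
  [ 0.2250   0.5500   0.0875]
  [ 0.3450   0.2325   0.7450]
(I − A)⁻¹ = adj(I−A) / det(I−A) ≈
  [   1.5116     0.5839     0.3656]
  [   0.4911     1.2005     0.1910]
  [   0.7531     0.5075     1.6262]
First solve x = (I − A)⁻¹ d = adj(I−A)·d / det(I−A); in particular x_1 = (0.6925·100 + 0.2675·40 + 0.1675·300) / 0.458125 = 130.20 / 0.458125 ≈ 284.20191.
Intermediate flow from 2 to 1: z_21 = a_21 · x_1 = 0.30 × 130.20 / 0.458125 = 39.06 / 0.458125 ≈ 85.261.

z_21 = 85.261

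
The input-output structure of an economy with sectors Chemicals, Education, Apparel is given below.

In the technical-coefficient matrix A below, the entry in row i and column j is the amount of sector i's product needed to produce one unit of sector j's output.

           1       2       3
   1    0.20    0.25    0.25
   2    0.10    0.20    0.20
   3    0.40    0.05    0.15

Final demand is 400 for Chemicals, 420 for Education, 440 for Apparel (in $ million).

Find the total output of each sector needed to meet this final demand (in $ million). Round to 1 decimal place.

I − A =
  [   0.80    -0.25    -0.25]
  [  -0.10     0.80    -0.20]
  [  -0.40    -0.05     0.85]
Cofactors of I−A, C_ij = (−1)^(i+j)·(minor ij) (rows/columns in the sector order above):
  C_11 = (0.80)(0.85) − (-0.20)(-0.05) = 0.6700
  C_12 = −[(-0.10)(0.85) − (-0.20)(-0.40)] = 0.1650
  C_13 = (-0.10)(-0.05) − (0.80)(-0.40) = 0.3250
  C_21 = −[(-0.25)(0.85) − (-0.25)(-0.05)] = 0.2250
  C_22 = (0.80)(0.85) − (-0.25)(-0.40) = 0.5800
  C_23 = −[(0.80)(-0.05) − (-0.25)(-0.40)] = 0.1400
  C_31 = (-0.25)(-0.20) − (-0.25)(0.80) = 0.2500
  C_32 = −[(0.80)(-0.20) − (-0.25)(-0.10)] = 0.1850
  C_33 = (0.80)(0.80) − (-0.25)(-0.10) = 0.6150
det(I−A) = Σ_j (I−A)_1j·C_1j = (0.80)(0.6700) + (-0.25)(0.1650) + (-0.25)(0.3250) = 0.4135
adj(I−A) = Cᵀ =
  [ 0.6700   0.2250   0.2500]
  [ 0.1650   0.5800   0.1850]
  [ 0.3250   0.1400   0.6150]
(I − A)⁻¹ = adj(I−A) / det(I−A) ≈
  [   1.6203     0.5441     0.6046]
  [   0.3990     1.4027     0.4474]
  [   0.7860     0.3386     1.4873]
x = (I − A)⁻¹ d = adj(I−A)·d / det(I−A), with det(I−A) = 0.4135:
  x_1 = (0.6700·400 + 0.2250·420 + 0.2500·440) / 0.4135 = 472.50 / 0.4135 ≈ 1142.7
  x_2 = (0.1650·400 + 0.5800·420 + 0.1850·440) / 0.4135 = 391.00 / 0.4135 ≈ 945.6
  x_3 = (0.3250·400 + 0.1400·420 + 0.6150·440) / 0.4135 = 459.40 / 0.4135 ≈ 1111.0

x_1 = 1142.7, x_2 = 945.6, x_3 = 1111.0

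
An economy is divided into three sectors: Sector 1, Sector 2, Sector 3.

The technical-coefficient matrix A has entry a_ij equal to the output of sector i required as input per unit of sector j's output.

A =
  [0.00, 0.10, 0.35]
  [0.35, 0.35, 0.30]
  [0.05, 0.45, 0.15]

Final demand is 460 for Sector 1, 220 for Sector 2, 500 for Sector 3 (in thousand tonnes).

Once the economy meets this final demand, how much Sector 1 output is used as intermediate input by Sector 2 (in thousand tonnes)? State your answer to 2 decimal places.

I − A =
  [   1.00    -0.10    -0.35]
  [  -0.35     0.65    -0.30]
  [  -0.05    -0.45     0.85]
Cofactors of I−A, C_ij = (−1)^(i+j)·(minor ij) (rows/columns in the sector order above):
  C_11 = (0.65)(0.85) − (-0.30)(-0.45) = 0.4175
  C_12 = −[(-0.35)(0.85) − (-0.30)(-0.05)] = 0.3125
  C_13 = (-0.35)(-0.45) − (0.65)(-0.05) = 0.1900
  C_21 = −[(-0.10)(0.85) − (-0.35)(-0.45)] = 0.2425
  C_22 = (1.00)(0.85) − (-0.35)(-0.05) = 0.8325
  C_23 = −[(1.00)(-0.45) − (-0.10)(-0.05)] = 0.4550
  C_31 = (-0.10)(-0.30) − (-0.35)(0.65) = 0.2575
  C_32 = −[(1.00)(-0.30) − (-0.35)(-0.35)] = 0.4225
  C_33 = (1.00)(0.65) − (-0.10)(-0.35) = 0.6150
det(I−A) = Σ_j (I−A)_1j·C_1j = (1.00)(0.4175) + (-0.10)(0.3125) + (-0.35)(0.1900) = 0.31975
adj(I−A) = Cᵀ =
  [ 0.4175   0.2425   0.2575]
  [ 0.3125   0.8325   0.4225]
  [ 0.1900   0.4550   0.6150]
(I − A)⁻¹ = adj(I−A) / det(I−A) ≈
  [   1.3057     0.7584     0.8053]
  [   0.9773     2.6036     1.3213]
  [   0.5942     1.4230     1.9234]
First solve x = (I − A)⁻¹ d = adj(I−A)·d / det(I−A); in particular x_2 = (0.3125·460 + 0.8325·220 + 0.4225·500) / 0.31975 = 538.15 / 0.31975 ≈ 1683.0336.
Intermediate flow from 1 to 2: z_12 = a_12 · x_2 = 0.10 × 538.15 / 0.31975 = 53.815 / 0.31975 ≈ 168.30.

z_12 = 168.30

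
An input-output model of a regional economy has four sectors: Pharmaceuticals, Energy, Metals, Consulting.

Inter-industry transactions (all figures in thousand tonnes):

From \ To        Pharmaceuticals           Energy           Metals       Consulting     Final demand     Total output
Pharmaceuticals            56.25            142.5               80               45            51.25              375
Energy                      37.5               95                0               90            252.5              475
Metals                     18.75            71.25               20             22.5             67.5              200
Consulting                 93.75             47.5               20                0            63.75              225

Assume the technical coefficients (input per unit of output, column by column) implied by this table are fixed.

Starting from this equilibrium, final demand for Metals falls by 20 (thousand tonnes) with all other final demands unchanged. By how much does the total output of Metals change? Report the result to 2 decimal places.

Technical coefficients a_ij = z_ij / X_j:
  a_PP = 56.25/375 = 0.15, a_EP = 37.5/375 = 0.10, a_MP = 18.75/375 = 0.05, a_CP = 93.75/375 = 0.25
  a_PE = 142.5/475 = 0.30, a_EE = 95/475 = 0.20, a_ME = 71.25/475 = 0.15, a_CE = 47.5/475 = 0.10
  a_PM = 80/200 = 0.40, a_EM = 0/200 = 0.00, a_MM = 20/200 = 0.10, a_CM = 20/200 = 0.10
  a_PC = 45/225 = 0.20, a_EC = 90/225 = 0.40, a_MC = 22.5/225 = 0.10, a_CC = 0/225 = 0.00
I − A =
  [   0.85    -0.30    -0.40    -0.20]
  [  -0.10     0.80     0.00    -0.40]
  [  -0.05    -0.15     0.90    -0.10]
  [  -0.25    -0.10    -0.10     1.00]
Compute the cofactors C_ij = (−1)^(i+j)·(3×3 minor ij) of I−A; the adjugate is their transpose:
adj(I−A) = Cᵀ =
  [ 0.67000   0.35200   0.33200   0.30800]
  [ 0.18100   0.68050   0.11600   0.32000]
  [ 0.08900   0.15200   0.54400   0.13300]
  [ 0.19450   0.17125   0.14900   0.56300]
det(I−A) = Σ_j (I−A)_1j·C_1j = (0.85)(0.67000) + (-0.30)(0.18100) + (-0.40)(0.08900) + (-0.20)(0.19450) = 0.4407
(I − A)⁻¹ = adj(I−A) / det(I−A) ≈
  [   1.5203     0.7987     0.7533     0.6989]
  [   0.4107     1.5441     0.2632     0.7261]
  [   0.2020     0.3449     1.2344     0.3018]
  [   0.4413     0.3886     0.3381     1.2775]
Δx = (I − A)⁻¹ Δd with Δd having -20 in the Metals component and 0 elsewhere.
So Δx_M = L_MM · (-20), where L_MM = adj(I−A)_MM / det(I−A) = 0.54400 / 0.4407.
Δx_M = 0.54400 × (-20) / 0.4407 = -10.88 / 0.4407 ≈ -24.69.

Δx_M = -24.69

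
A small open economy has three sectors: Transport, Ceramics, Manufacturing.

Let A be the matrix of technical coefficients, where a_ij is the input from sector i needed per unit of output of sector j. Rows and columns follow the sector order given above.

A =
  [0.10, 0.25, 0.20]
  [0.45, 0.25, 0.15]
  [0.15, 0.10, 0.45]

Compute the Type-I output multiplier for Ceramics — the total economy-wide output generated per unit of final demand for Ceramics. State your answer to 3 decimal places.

m_C = 2.899

I − A =
  [   0.90    -0.25    -0.20]
  [  -0.45     0.75    -0.15]
  [  -0.15    -0.10     0.55]
Cofactors of I−A, C_ij = (−1)^(i+j)·(minor ij) (rows/columns in the sector order above):
  C_11 = (0.75)(0.55) − (-0.15)(-0.10) = 0.3975
  C_12 = −[(-0.45)(0.55) − (-0.15)(-0.15)] = 0.2700
  C_13 = (-0.45)(-0.10) − (0.75)(-0.15) = 0.1575
  C_21 = −[(-0.25)(0.55) − (-0.20)(-0.10)] = 0.1575
  C_22 = (0.90)(0.55) − (-0.20)(-0.15) = 0.4650
  C_23 = −[(0.90)(-0.10) − (-0.25)(-0.15)] = 0.1275
  C_31 = (-0.25)(-0.15) − (-0.20)(0.75) = 0.1875
  C_32 = −[(0.90)(-0.15) − (-0.20)(-0.45)] = 0.2250
  C_33 = (0.90)(0.75) − (-0.25)(-0.45) = 0.5625
det(I−A) = Σ_j (I−A)_1j·C_1j = (0.90)(0.3975) + (-0.25)(0.2700) + (-0.20)(0.1575) = 0.25875
adj(I−A) = Cᵀ =
  [ 0.3975   0.1575   0.1875]
  [ 0.2700   0.4650   0.2250]
  [ 0.1575   0.1275   0.5625]
(I − A)⁻¹ = adj(I−A) / det(I−A) ≈
  [   1.5362     0.6087     0.7246]
  [   1.0435     1.7971     0.8696]
  [   0.6087     0.4928     2.1739]
The output multiplier for sector j is the column-j sum of the Leontief inverse (I − A)⁻¹ = adj(I−A) / det(I−A).
Column C of adj(I−A): (0.1575, 0.4650, 0.1275); det(I−A) = 0.25875.
m_C = (0.1575 + 0.4650 + 0.1275) / 0.25875 = 0.75 / 0.25875 ≈ 2.899.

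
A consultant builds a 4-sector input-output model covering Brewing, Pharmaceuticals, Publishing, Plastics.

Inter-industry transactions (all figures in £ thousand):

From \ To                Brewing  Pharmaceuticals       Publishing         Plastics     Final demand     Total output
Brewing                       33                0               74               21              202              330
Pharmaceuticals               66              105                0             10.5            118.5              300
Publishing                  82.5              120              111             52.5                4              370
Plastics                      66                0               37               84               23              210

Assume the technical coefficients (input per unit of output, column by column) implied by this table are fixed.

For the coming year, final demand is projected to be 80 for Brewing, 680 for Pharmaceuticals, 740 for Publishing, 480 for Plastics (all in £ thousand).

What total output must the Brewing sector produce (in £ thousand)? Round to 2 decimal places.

Technical coefficients a_ij = z_ij / X_j:
  a_11 = 33/330 = 0.10, a_21 = 66/330 = 0.20, a_31 = 82.5/330 = 0.25, a_41 = 66/330 = 0.20
  a_12 = 0/300 = 0.00, a_22 = 105/300 = 0.35, a_32 = 120/300 = 0.40, a_42 = 0/300 = 0.00
  a_13 = 74/370 = 0.20, a_23 = 0/370 = 0.00, a_33 = 111/370 = 0.30, a_43 = 37/370 = 0.10
  a_14 = 21/210 = 0.10, a_24 = 10.5/210 = 0.05, a_34 = 52.5/210 = 0.25, a_44 = 84/210 = 0.40
I − A =
  [   0.90     0.00    -0.20    -0.10]
  [  -0.20     0.65     0.00    -0.05]
  [  -0.25    -0.40     0.70    -0.25]
  [  -0.20     0.00    -0.10     0.60]
Compute the cofactors C_ij = (−1)^(i+j)·(3×3 minor ij) of I−A; the adjugate is their transpose:
adj(I−A) = Cᵀ =
  [ 0.25475   0.05200   0.08450   0.08200]
  [ 0.08725   0.29900   0.03250   0.05300]
  [ 0.18200   0.20800   0.33800   0.18850]
  [ 0.11525   0.05200   0.08450   0.36100]
det(I−A) = Σ_j (I−A)_1j·C_1j = (0.90)(0.25475) + (0.00)(0.08725) + (-0.20)(0.18200) + (-0.10)(0.11525) = 0.18135
(I − A)⁻¹ = adj(I−A) / det(I−A) ≈
  [   1.4047     0.2867     0.4659     0.4522]
  [   0.4811     1.6487     0.1792     0.2923]
  [   1.0036     1.1470     1.8638     1.0394]
  [   0.6355     0.2867     0.4659     1.9906]
x = (I − A)⁻¹ d = adj(I−A)·d / det(I−A), with det(I−A) = 0.18135:
  x_1 = (0.25475·80 + 0.05200·680 + 0.08450·740 + 0.08200·480) / 0.18135 = 157.63 / 0.18135 ≈ 869.20
  x_2 = (0.08725·80 + 0.29900·680 + 0.03250·740 + 0.05300·480) / 0.18135 = 259.79 / 0.18135 ≈ 1432.53
  x_3 = (0.18200·80 + 0.20800·680 + 0.33800·740 + 0.18850·480) / 0.18135 = 496.60 / 0.18135 ≈ 2738.35
  x_4 = (0.11525·80 + 0.05200·680 + 0.08450·740 + 0.36100·480) / 0.18135 = 280.39 / 0.18135 ≈ 1546.13

x_1 = 869.20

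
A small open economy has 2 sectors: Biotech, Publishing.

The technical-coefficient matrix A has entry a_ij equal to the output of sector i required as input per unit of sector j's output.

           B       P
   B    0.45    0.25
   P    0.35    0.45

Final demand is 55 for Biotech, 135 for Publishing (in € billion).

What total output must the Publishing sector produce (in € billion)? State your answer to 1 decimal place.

I − A =
  [   0.55    -0.25]
  [  -0.35     0.55]
det(I−A) = (0.55)(0.55) − (-0.25)(-0.35) = 0.2150
adj(I−A) = [[0.55, 0.25], [0.35, 0.55]]
(I − A)⁻¹ = adj(I−A) / det(I−A) ≈
  [   2.5581     1.1628]
  [   1.6279     2.5581]
x = (I − A)⁻¹ d = adj(I−A)·d / det(I−A), with det(I−A) = 0.2150:
  x_B = (0.55·55 + 0.25·135) / 0.2150 = 64.00 / 0.2150 ≈ 297.7
  x_P = (0.35·55 + 0.55·135) / 0.2150 = 93.50 / 0.2150 ≈ 434.9

x_P = 434.9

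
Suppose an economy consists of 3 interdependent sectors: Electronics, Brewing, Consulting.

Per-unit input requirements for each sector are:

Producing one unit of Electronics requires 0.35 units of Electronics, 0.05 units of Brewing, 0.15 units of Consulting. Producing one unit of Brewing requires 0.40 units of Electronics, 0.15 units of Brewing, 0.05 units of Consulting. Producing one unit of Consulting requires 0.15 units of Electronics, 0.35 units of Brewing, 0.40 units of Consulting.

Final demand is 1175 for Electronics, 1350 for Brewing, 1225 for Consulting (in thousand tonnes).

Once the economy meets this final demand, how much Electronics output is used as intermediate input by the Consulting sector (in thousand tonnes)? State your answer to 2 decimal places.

I − A =
  [   0.65    -0.40    -0.15]
  [  -0.05     0.85    -0.35]
  [  -0.15    -0.05     0.60]
Cofactors of I−A, C_ij = (−1)^(i+j)·(minor ij) (rows/columns in the sector order above):
  C_11 = (0.85)(0.60) − (-0.35)(-0.05) = 0.4925
  C_12 = −[(-0.05)(0.60) − (-0.35)(-0.15)] = 0.0825
  C_13 = (-0.05)(-0.05) − (0.85)(-0.15) = 0.1300
  C_21 = −[(-0.40)(0.60) − (-0.15)(-0.05)] = 0.2475
  C_22 = (0.65)(0.60) − (-0.15)(-0.15) = 0.3675
  C_23 = −[(0.65)(-0.05) − (-0.40)(-0.15)] = 0.0925
  C_31 = (-0.40)(-0.35) − (-0.15)(0.85) = 0.2675
  C_32 = −[(0.65)(-0.35) − (-0.15)(-0.05)] = 0.2350
  C_33 = (0.65)(0.85) − (-0.40)(-0.05) = 0.5325
det(I−A) = Σ_j (I−A)_1j·C_1j = (0.65)(0.4925) + (-0.40)(0.0825) + (-0.15)(0.1300) = 0.267625
adj(I−A) = Cᵀ =
  [ 0.4925   0.2475   0.2675]
  [ 0.0825   0.3675   0.2350]
  [ 0.1300   0.0925   0.5325]
(I − A)⁻¹ = adj(I−A) / det(I−A) ≈
  [   1.8403     0.9248     0.9995]
  [   0.3083     1.3732     0.8781]
  [   0.4858     0.3456     1.9897]
First solve x = (I − A)⁻¹ d = adj(I−A)·d / det(I−A); in particular x_3 = (0.1300·1175 + 0.0925·1350 + 0.5325·1225) / 0.267625 = 929.9375 / 0.267625 ≈ 3474.7781.
Intermediate flow from 1 to 3: z_13 = a_13 · x_3 = 0.15 × 929.9375 / 0.267625 = 139.490625 / 0.267625 ≈ 521.22.

z_13 = 521.22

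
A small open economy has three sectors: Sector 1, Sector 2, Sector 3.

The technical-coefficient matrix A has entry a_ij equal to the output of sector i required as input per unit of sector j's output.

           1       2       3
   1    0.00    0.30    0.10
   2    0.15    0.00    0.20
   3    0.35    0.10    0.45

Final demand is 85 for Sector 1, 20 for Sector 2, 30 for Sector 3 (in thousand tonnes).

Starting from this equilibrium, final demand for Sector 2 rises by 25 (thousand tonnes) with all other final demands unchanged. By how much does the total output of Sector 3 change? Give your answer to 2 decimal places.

Δx_3 = 11.45

I − A =
  [   1.00    -0.30    -0.10]
  [  -0.15     1.00    -0.20]
  [  -0.35    -0.10     0.55]
Cofactors of I−A, C_ij = (−1)^(i+j)·(minor ij) (rows/columns in the sector order above):
  C_11 = (1.00)(0.55) − (-0.20)(-0.10) = 0.5300
  C_12 = −[(-0.15)(0.55) − (-0.20)(-0.35)] = 0.1525
  C_13 = (-0.15)(-0.10) − (1.00)(-0.35) = 0.3650
  C_21 = −[(-0.30)(0.55) − (-0.10)(-0.10)] = 0.1750
  C_22 = (1.00)(0.55) − (-0.10)(-0.35) = 0.5150
  C_23 = −[(1.00)(-0.10) − (-0.30)(-0.35)] = 0.2050
  C_31 = (-0.30)(-0.20) − (-0.10)(1.00) = 0.1600
  C_32 = −[(1.00)(-0.20) − (-0.10)(-0.15)] = 0.2150
  C_33 = (1.00)(1.00) − (-0.30)(-0.15) = 0.9550
det(I−A) = Σ_j (I−A)_1j·C_1j = (1.00)(0.5300) + (-0.30)(0.1525) + (-0.10)(0.3650) = 0.44775
adj(I−A) = Cᵀ =
  [ 0.5300   0.1750   0.1600]
  [ 0.1525   0.5150   0.2150]
  [ 0.3650   0.2050   0.9550]
(I − A)⁻¹ = adj(I−A) / det(I−A) ≈
  [   1.1837     0.3908     0.3573]
  [   0.3406     1.1502     0.4802]
  [   0.8152     0.4578     2.1329]
Δx = (I − A)⁻¹ Δd with Δd having +25 in the Sector 2 component and 0 elsewhere.
So Δx_3 = L_32 · (+25), where L_32 = adj(I−A)_32 / det(I−A) = 0.2050 / 0.44775.
Δx_3 = 0.2050 × (+25) / 0.44775 = 5.125 / 0.44775 ≈ 11.45.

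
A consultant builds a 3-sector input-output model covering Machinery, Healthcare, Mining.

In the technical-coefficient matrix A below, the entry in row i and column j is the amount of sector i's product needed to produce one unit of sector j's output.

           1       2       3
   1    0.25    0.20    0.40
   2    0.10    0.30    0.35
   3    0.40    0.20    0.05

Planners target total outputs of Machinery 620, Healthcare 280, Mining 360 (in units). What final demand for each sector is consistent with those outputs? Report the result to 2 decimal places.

d_1 = 265.00, d_2 = 8.00, d_3 = 38.00

I − A =
  [   0.75    -0.20    -0.40]
  [  -0.10     0.70    -0.35]
  [  -0.40    -0.20     0.95]
d = (I − A) x:
  d_1 = (+0.75)·620 + (-0.20)·280 + (-0.40)·360 = 265.00
  d_2 = (-0.10)·620 + (+0.70)·280 + (-0.35)·360 = 8.00
  d_3 = (-0.40)·620 + (-0.20)·280 + (+0.95)·360 = 38.00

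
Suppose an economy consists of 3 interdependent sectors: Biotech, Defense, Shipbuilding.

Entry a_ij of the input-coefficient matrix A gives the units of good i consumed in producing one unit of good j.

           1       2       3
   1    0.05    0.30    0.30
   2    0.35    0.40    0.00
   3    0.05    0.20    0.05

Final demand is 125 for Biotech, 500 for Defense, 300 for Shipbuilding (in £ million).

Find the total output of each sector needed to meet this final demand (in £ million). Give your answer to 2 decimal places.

x_1 = 723.13, x_2 = 1255.16, x_3 = 618.09

I − A =
  [   0.95    -0.30    -0.30]
  [  -0.35     0.60     0.00]
  [  -0.05    -0.20     0.95]
Cofactors of I−A, C_ij = (−1)^(i+j)·(minor ij) (rows/columns in the sector order above):
  C_11 = (0.60)(0.95) − (0.00)(-0.20) = 0.5700
  C_12 = −[(-0.35)(0.95) − (0.00)(-0.05)] = 0.3325
  C_13 = (-0.35)(-0.20) − (0.60)(-0.05) = 0.1000
  C_21 = −[(-0.30)(0.95) − (-0.30)(-0.20)] = 0.3450
  C_22 = (0.95)(0.95) − (-0.30)(-0.05) = 0.8875
  C_23 = −[(0.95)(-0.20) − (-0.30)(-0.05)] = 0.2050
  C_31 = (-0.30)(0.00) − (-0.30)(0.60) = 0.1800
  C_32 = −[(0.95)(0.00) − (-0.30)(-0.35)] = 0.1050
  C_33 = (0.95)(0.60) − (-0.30)(-0.35) = 0.4650
det(I−A) = Σ_j (I−A)_1j·C_1j = (0.95)(0.5700) + (-0.30)(0.3325) + (-0.30)(0.1000) = 0.41175
adj(I−A) = Cᵀ =
  [ 0.5700   0.3450   0.1800]
  [ 0.3325   0.8875   0.1050]
  [ 0.1000   0.2050   0.4650]
(I − A)⁻¹ = adj(I−A) / det(I−A) ≈
  [   1.3843     0.8379     0.4372]
  [   0.8075     2.1554     0.2550]
  [   0.2429     0.4979     1.1293]
x = (I − A)⁻¹ d = adj(I−A)·d / det(I−A), with det(I−A) = 0.41175:
  x_1 = (0.5700·125 + 0.3450·500 + 0.1800·300) / 0.41175 = 297.75 / 0.41175 ≈ 723.13
  x_2 = (0.3325·125 + 0.8875·500 + 0.1050·300) / 0.41175 = 516.8125 / 0.41175 ≈ 1255.16
  x_3 = (0.1000·125 + 0.2050·500 + 0.4650·300) / 0.41175 = 254.50 / 0.41175 ≈ 618.09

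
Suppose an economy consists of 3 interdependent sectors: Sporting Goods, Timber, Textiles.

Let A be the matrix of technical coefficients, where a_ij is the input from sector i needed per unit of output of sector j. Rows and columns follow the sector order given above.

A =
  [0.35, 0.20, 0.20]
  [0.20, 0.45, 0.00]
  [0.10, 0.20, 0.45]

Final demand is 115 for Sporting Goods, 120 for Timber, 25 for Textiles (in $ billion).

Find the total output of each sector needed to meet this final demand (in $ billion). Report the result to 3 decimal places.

x_1 = 356.867, x_2 = 347.952, x_3 = 236.867

I − A =
  [   0.65    -0.20    -0.20]
  [  -0.20     0.55     0.00]
  [  -0.10    -0.20     0.55]
Cofactors of I−A, C_ij = (−1)^(i+j)·(minor ij) (rows/columns in the sector order above):
  C_11 = (0.55)(0.55) − (0.00)(-0.20) = 0.3025
  C_12 = −[(-0.20)(0.55) − (0.00)(-0.10)] = 0.1100
  C_13 = (-0.20)(-0.20) − (0.55)(-0.10) = 0.0950
  C_21 = −[(-0.20)(0.55) − (-0.20)(-0.20)] = 0.1500
  C_22 = (0.65)(0.55) − (-0.20)(-0.10) = 0.3375
  C_23 = −[(0.65)(-0.20) − (-0.20)(-0.10)] = 0.1500
  C_31 = (-0.20)(0.00) − (-0.20)(0.55) = 0.1100
  C_32 = −[(0.65)(0.00) − (-0.20)(-0.20)] = 0.0400
  C_33 = (0.65)(0.55) − (-0.20)(-0.20) = 0.3175
det(I−A) = Σ_j (I−A)_1j·C_1j = (0.65)(0.3025) + (-0.20)(0.1100) + (-0.20)(0.0950) = 0.155625
adj(I−A) = Cᵀ =
  [ 0.3025   0.1500   0.1100]
  [ 0.1100   0.3375   0.0400]
  [ 0.0950   0.1500   0.3175]
(I − A)⁻¹ = adj(I−A) / det(I−A) ≈
  [   1.9438     0.9639     0.7068]
  [   0.7068     2.1687     0.2570]
  [   0.6104     0.9639     2.0402]
x = (I − A)⁻¹ d = adj(I−A)·d / det(I−A), with det(I−A) = 0.155625:
  x_1 = (0.3025·115 + 0.1500·120 + 0.1100·25) / 0.155625 = 55.5375 / 0.155625 ≈ 356.867
  x_2 = (0.1100·115 + 0.3375·120 + 0.0400·25) / 0.155625 = 54.15 / 0.155625 ≈ 347.952
  x_3 = (0.0950·115 + 0.1500·120 + 0.3175·25) / 0.155625 = 36.8625 / 0.155625 ≈ 236.867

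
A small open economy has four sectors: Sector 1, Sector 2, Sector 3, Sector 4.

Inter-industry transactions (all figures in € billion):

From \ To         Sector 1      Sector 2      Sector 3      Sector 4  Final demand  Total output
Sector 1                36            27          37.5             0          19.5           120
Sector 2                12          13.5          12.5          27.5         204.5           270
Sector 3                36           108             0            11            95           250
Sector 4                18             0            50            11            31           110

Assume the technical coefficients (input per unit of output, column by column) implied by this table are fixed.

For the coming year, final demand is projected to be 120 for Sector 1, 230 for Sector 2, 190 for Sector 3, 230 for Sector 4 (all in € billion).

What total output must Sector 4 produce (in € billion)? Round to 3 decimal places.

x_4 = 422.918

Technical coefficients a_ij = z_ij / X_j:
  a_11 = 36/120 = 0.30, a_21 = 12/120 = 0.10, a_31 = 36/120 = 0.30, a_41 = 18/120 = 0.15
  a_12 = 27/270 = 0.10, a_22 = 13.5/270 = 0.05, a_32 = 108/270 = 0.40, a_42 = 0/270 = 0.00
  a_13 = 37.5/250 = 0.15, a_23 = 12.5/250 = 0.05, a_33 = 0/250 = 0.00, a_43 = 50/250 = 0.20
  a_14 = 0/110 = 0.00, a_24 = 27.5/110 = 0.25, a_34 = 11/110 = 0.10, a_44 = 11/110 = 0.10
I − A =
  [   0.70    -0.10    -0.15     0.00]
  [  -0.10     0.95    -0.05    -0.25]
  [  -0.30    -0.40     1.00    -0.10]
  [  -0.15     0.00    -0.20     0.90]
Compute the cofactors C_ij = (−1)^(i+j)·(3×3 minor ij) of I−A; the adjugate is their transpose:
adj(I−A) = Cᵀ =
  [ 0.798000   0.142000   0.137750   0.054750]
  [ 0.154750   0.573250   0.085625   0.168750]
  [ 0.321750   0.280500   0.585750   0.143000]
  [ 0.204500   0.086000   0.153125   0.590750]
det(I−A) = Σ_j (I−A)_1j·C_1j = (0.70)(0.798000) + (-0.10)(0.154750) + (-0.15)(0.321750) + (0.00)(0.204500) = 0.4948625
(I − A)⁻¹ = adj(I−A) / det(I−A) ≈
  [   1.6126     0.2869     0.2784     0.1106]
  [   0.3127     1.1584     0.1730     0.3410]
  [   0.6502     0.5668     1.1837     0.2890]
  [   0.4132     0.1738     0.3094     1.1938]
x = (I − A)⁻¹ d = adj(I−A)·d / det(I−A), with det(I−A) = 0.4948625:
  x_1 = (0.798000·120 + 0.142000·230 + 0.137750·190 + 0.054750·230) / 0.4948625 = 167.185 / 0.4948625 ≈ 337.841
  x_2 = (0.154750·120 + 0.573250·230 + 0.085625·190 + 0.168750·230) / 0.4948625 = 205.49875 / 0.4948625 ≈ 415.264
  x_3 = (0.321750·120 + 0.280500·230 + 0.585750·190 + 0.143000·230) / 0.4948625 = 247.3075 / 0.4948625 ≈ 499.750
  x_4 = (0.204500·120 + 0.086000·230 + 0.153125·190 + 0.590750·230) / 0.4948625 = 209.28625 / 0.4948625 ≈ 422.918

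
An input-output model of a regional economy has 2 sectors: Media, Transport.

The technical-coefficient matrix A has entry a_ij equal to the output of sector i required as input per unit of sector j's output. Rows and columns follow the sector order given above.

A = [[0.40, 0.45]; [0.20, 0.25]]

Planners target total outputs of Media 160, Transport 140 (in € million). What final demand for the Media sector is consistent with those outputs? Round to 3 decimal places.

d_1 = 33.000

I − A =
  [   0.60    -0.45]
  [  -0.20     0.75]
d = (I − A) x:
  d_1 = (+0.60)·160 + (-0.45)·140 = 33.000
  d_2 = (-0.20)·160 + (+0.75)·140 = 73.000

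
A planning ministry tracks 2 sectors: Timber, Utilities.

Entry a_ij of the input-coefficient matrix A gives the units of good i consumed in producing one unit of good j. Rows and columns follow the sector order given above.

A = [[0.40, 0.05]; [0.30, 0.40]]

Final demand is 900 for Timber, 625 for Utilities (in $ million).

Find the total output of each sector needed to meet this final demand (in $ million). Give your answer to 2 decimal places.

x_1 = 1655.80, x_2 = 1869.57

I − A =
  [   0.60    -0.05]
  [  -0.30     0.60]
det(I−A) = (0.60)(0.60) − (-0.05)(-0.30) = 0.3450
adj(I−A) = [[0.60, 0.05], [0.30, 0.60]]
(I − A)⁻¹ = adj(I−A) / det(I−A) ≈
  [   1.7391     0.1449]
  [   0.8696     1.7391]
x = (I − A)⁻¹ d = adj(I−A)·d / det(I−A), with det(I−A) = 0.3450:
  x_1 = (0.60·900 + 0.05·625) / 0.3450 = 571.25 / 0.3450 ≈ 1655.80
  x_2 = (0.30·900 + 0.60·625) / 0.3450 = 645.00 / 0.3450 ≈ 1869.57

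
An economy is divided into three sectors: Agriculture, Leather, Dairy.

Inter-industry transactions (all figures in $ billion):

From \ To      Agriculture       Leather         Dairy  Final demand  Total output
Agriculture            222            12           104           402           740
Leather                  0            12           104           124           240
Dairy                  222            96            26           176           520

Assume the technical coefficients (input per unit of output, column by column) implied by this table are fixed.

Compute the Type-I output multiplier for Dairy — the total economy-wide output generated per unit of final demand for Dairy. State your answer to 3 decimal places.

Technical coefficients a_ij = z_ij / X_j:
  a_11 = 222/740 = 0.30, a_21 = 0/740 = 0.00, a_31 = 222/740 = 0.30
  a_12 = 12/240 = 0.05, a_22 = 12/240 = 0.05, a_32 = 96/240 = 0.40
  a_13 = 104/520 = 0.20, a_23 = 104/520 = 0.20, a_33 = 26/520 = 0.05
I − A =
  [   0.70    -0.05    -0.20]
  [   0.00     0.95    -0.20]
  [  -0.30    -0.40     0.95]
Cofactors of I−A, C_ij = (−1)^(i+j)·(minor ij) (rows/columns in the sector order above):
  C_11 = (0.95)(0.95) − (-0.20)(-0.40) = 0.8225
  C_12 = −[(0.00)(0.95) − (-0.20)(-0.30)] = 0.0600
  C_13 = (0.00)(-0.40) − (0.95)(-0.30) = 0.2850
  C_21 = −[(-0.05)(0.95) − (-0.20)(-0.40)] = 0.1275
  C_22 = (0.70)(0.95) − (-0.20)(-0.30) = 0.6050
  C_23 = −[(0.70)(-0.40) − (-0.05)(-0.30)] = 0.2950
  C_31 = (-0.05)(-0.20) − (-0.20)(0.95) = 0.2000
  C_32 = −[(0.70)(-0.20) − (-0.20)(0.00)] = 0.1400
  C_33 = (0.70)(0.95) − (-0.05)(0.00) = 0.6650
det(I−A) = Σ_j (I−A)_1j·C_1j = (0.70)(0.8225) + (-0.05)(0.0600) + (-0.20)(0.2850) = 0.51575
adj(I−A) = Cᵀ =
  [ 0.8225   0.1275   0.2000]
  [ 0.0600   0.6050   0.1400]
  [ 0.2850   0.2950   0.6650]
(I − A)⁻¹ = adj(I−A) / det(I−A) ≈
  [   1.5948     0.2472     0.3878]
  [   0.1163     1.1730     0.2714]
  [   0.5526     0.5720     1.2894]
The output multiplier for sector j is the column-j sum of the Leontief inverse (I − A)⁻¹ = adj(I−A) / det(I−A).
Column 3 of adj(I−A): (0.2000, 0.1400, 0.6650); det(I−A) = 0.51575.
m_3 = (0.2000 + 0.1400 + 0.6650) / 0.51575 = 1.005 / 0.51575 ≈ 1.949.

m_3 = 1.949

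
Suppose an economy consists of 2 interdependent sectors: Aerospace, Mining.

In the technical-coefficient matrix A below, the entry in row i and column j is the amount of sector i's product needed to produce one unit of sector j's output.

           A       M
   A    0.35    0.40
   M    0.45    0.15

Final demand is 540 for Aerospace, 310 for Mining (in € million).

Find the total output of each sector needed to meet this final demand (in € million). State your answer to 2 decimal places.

I − A =
  [   0.65    -0.40]
  [  -0.45     0.85]
det(I−A) = (0.65)(0.85) − (-0.40)(-0.45) = 0.3725
adj(I−A) = [[0.85, 0.40], [0.45, 0.65]]
(I − A)⁻¹ = adj(I−A) / det(I−A) ≈
  [   2.2819     1.0738]
  [   1.2081     1.7450]
x = (I − A)⁻¹ d = adj(I−A)·d / det(I−A), with det(I−A) = 0.3725:
  x_A = (0.85·540 + 0.40·310) / 0.3725 = 583.00 / 0.3725 ≈ 1565.10
  x_M = (0.45·540 + 0.65·310) / 0.3725 = 444.50 / 0.3725 ≈ 1193.29

x_A = 1565.10, x_M = 1193.29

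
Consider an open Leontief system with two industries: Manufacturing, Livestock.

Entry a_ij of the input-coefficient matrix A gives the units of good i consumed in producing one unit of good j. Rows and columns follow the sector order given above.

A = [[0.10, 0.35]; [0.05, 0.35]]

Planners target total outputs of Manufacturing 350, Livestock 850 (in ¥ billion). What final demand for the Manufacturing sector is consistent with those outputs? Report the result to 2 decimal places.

I − A =
  [   0.90    -0.35]
  [  -0.05     0.65]
d = (I − A) x:
  d_M = (+0.90)·350 + (-0.35)·850 = 17.50
  d_L = (-0.05)·350 + (+0.65)·850 = 535.00

d_M = 17.50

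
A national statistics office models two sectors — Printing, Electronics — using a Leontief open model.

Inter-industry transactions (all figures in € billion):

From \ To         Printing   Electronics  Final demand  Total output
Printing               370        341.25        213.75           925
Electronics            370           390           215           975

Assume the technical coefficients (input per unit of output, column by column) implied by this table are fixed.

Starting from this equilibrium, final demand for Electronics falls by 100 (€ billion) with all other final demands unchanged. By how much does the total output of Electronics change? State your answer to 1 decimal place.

Δx_2 = -272.7

Technical coefficients a_ij = z_ij / X_j:
  a_11 = 370/925 = 0.40, a_21 = 370/925 = 0.40
  a_12 = 341.25/975 = 0.35, a_22 = 390/975 = 0.40
I − A =
  [   0.60    -0.35]
  [  -0.40     0.60]
det(I−A) = (0.60)(0.60) − (-0.35)(-0.40) = 0.2200
adj(I−A) = [[0.60, 0.35], [0.40, 0.60]]
(I − A)⁻¹ = adj(I−A) / det(I−A) ≈
  [   2.7273     1.5909]
  [   1.8182     2.7273]
Δx = (I − A)⁻¹ Δd with Δd having -100 in the Electronics component and 0 elsewhere.
So Δx_2 = L_22 · (-100), where L_22 = adj(I−A)_22 / det(I−A) = 0.60 / 0.2200.
Δx_2 = 0.60 × (-100) / 0.2200 = -60.00 / 0.2200 ≈ -272.7.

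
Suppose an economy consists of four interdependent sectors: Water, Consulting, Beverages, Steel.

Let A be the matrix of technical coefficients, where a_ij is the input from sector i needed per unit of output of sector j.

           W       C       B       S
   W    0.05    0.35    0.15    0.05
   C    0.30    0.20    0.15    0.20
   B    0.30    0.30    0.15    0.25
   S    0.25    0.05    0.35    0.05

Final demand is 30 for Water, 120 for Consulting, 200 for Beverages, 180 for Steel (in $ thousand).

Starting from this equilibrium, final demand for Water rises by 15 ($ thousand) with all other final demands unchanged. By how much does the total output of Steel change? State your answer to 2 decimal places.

Δx_S = 14.99

I − A =
  [   0.95    -0.35    -0.15    -0.05]
  [  -0.30     0.80    -0.15    -0.20]
  [  -0.30    -0.30     0.85    -0.25]
  [  -0.25    -0.05    -0.35     0.95]
Compute the cofactors C_ij = (−1)^(i+j)·(3×3 minor ij) of I−A; the adjugate is their transpose:
adj(I−A) = Cᵀ =
  [ 0.501875   0.304000   0.201250   0.143375]
  [ 0.331625   0.616000   0.255500   0.214375]
  [ 0.379250   0.401250   0.584500   0.258250]
  [ 0.289250   0.260250   0.281750   0.448750]
det(I−A) = Σ_j (I−A)_1j·C_1j = (0.95)(0.501875) + (-0.35)(0.331625) + (-0.15)(0.379250) + (-0.05)(0.289250) = 0.2893625
(I − A)⁻¹ = adj(I−A) / det(I−A) ≈
  [   1.7344     1.0506     0.6955     0.4955]
  [   1.1461     2.1288     0.8830     0.7409]
  [   1.3106     1.3867     2.0200     0.8925]
  [   0.9996     0.8994     0.9737     1.5508]
Δx = (I − A)⁻¹ Δd with Δd having +15 in the Water component and 0 elsewhere.
So Δx_S = L_SW · (+15), where L_SW = adj(I−A)_SW / det(I−A) = 0.289250 / 0.2893625.
Δx_S = 0.289250 × (+15) / 0.2893625 = 4.33875 / 0.2893625 ≈ 14.99.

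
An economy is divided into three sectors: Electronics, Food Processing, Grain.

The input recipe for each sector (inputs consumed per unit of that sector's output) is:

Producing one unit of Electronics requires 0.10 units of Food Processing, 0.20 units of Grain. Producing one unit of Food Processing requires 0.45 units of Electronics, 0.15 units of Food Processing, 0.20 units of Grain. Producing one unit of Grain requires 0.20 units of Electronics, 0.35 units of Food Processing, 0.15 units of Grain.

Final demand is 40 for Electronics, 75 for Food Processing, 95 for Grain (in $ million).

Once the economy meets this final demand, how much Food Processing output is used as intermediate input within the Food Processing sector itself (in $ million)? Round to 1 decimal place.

I − A =
  [   1.00    -0.45    -0.20]
  [  -0.10     0.85    -0.35]
  [  -0.20    -0.20     0.85]
Cofactors of I−A, C_ij = (−1)^(i+j)·(minor ij) (rows/columns in the sector order above):
  C_11 = (0.85)(0.85) − (-0.35)(-0.20) = 0.6525
  C_12 = −[(-0.10)(0.85) − (-0.35)(-0.20)] = 0.1550
  C_13 = (-0.10)(-0.20) − (0.85)(-0.20) = 0.1900
  C_21 = −[(-0.45)(0.85) − (-0.20)(-0.20)] = 0.4225
  C_22 = (1.00)(0.85) − (-0.20)(-0.20) = 0.8100
  C_23 = −[(1.00)(-0.20) − (-0.45)(-0.20)] = 0.2900
  C_31 = (-0.45)(-0.35) − (-0.20)(0.85) = 0.3275
  C_32 = −[(1.00)(-0.35) − (-0.20)(-0.10)] = 0.3700
  C_33 = (1.00)(0.85) − (-0.45)(-0.10) = 0.8050
det(I−A) = Σ_j (I−A)_1j·C_1j = (1.00)(0.6525) + (-0.45)(0.1550) + (-0.20)(0.1900) = 0.54475
adj(I−A) = Cᵀ =
  [ 0.6525   0.4225   0.3275]
  [ 0.1550   0.8100   0.3700]
  [ 0.1900   0.2900   0.8050]
(I − A)⁻¹ = adj(I−A) / det(I−A) ≈
  [   1.1978     0.7756     0.6012]
  [   0.2845     1.4869     0.6792]
  [   0.3488     0.5324     1.4777]
First solve x = (I − A)⁻¹ d = adj(I−A)·d / det(I−A); in particular x_F = (0.1550·40 + 0.8100·75 + 0.3700·95) / 0.54475 = 102.10 / 0.54475 ≈ 187.425.
Intermediate flow from F to F: z_FF = a_FF · x_F = 0.15 × 102.10 / 0.54475 = 15.315 / 0.54475 ≈ 28.1.

z_FF = 28.1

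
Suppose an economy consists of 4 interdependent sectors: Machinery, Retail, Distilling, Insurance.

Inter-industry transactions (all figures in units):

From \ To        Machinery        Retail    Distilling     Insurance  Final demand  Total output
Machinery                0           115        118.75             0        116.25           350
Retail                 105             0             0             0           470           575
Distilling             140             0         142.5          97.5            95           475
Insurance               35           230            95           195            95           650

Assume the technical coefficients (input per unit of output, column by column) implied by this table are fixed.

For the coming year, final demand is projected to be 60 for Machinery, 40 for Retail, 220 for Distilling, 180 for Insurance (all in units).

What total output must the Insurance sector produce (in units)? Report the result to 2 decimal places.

Technical coefficients a_ij = z_ij / X_j:
  a_MM = 0/350 = 0.00, a_RM = 105/350 = 0.30, a_DM = 140/350 = 0.40, a_IM = 35/350 = 0.10
  a_MR = 115/575 = 0.20, a_RR = 0/575 = 0.00, a_DR = 0/575 = 0.00, a_IR = 230/575 = 0.40
  a_MD = 118.75/475 = 0.25, a_RD = 0/475 = 0.00, a_DD = 142.5/475 = 0.30, a_ID = 95/475 = 0.20
  a_MI = 0/650 = 0.00, a_RI = 0/650 = 0.00, a_DI = 97.5/650 = 0.15, a_II = 195/650 = 0.30
I − A =
  [   1.00    -0.20    -0.25     0.00]
  [  -0.30     1.00     0.00     0.00]
  [  -0.40     0.00     0.70    -0.15]
  [  -0.10    -0.40    -0.20     0.70]
Compute the cofactors C_ij = (−1)^(i+j)·(3×3 minor ij) of I−A; the adjugate is their transpose:
adj(I−A) = Cᵀ =
  [ 0.46000   0.10700   0.17500   0.03750]
  [ 0.13800   0.38625   0.05250   0.01125]
  [ 0.31300   0.11900   0.65800   0.14100]
  [ 0.23400   0.27000   0.24300   0.55800]
det(I−A) = Σ_j (I−A)_1j·C_1j = (1.00)(0.46000) + (-0.20)(0.13800) + (-0.25)(0.31300) + (0.00)(0.23400) = 0.35415
(I − A)⁻¹ = adj(I−A) / det(I−A) ≈
  [   1.2989     0.3021     0.4941     0.1059]
  [   0.3897     1.0906     0.1482     0.0318]
  [   0.8838     0.3360     1.8580     0.3981]
  [   0.6607     0.7624     0.6861     1.5756]
x = (I − A)⁻¹ d = adj(I−A)·d / det(I−A), with det(I−A) = 0.35415:
  x_M = (0.46000·60 + 0.10700·40 + 0.17500·220 + 0.03750·180) / 0.35415 = 77.13 / 0.35415 ≈ 217.79
  x_R = (0.13800·60 + 0.38625·40 + 0.05250·220 + 0.01125·180) / 0.35415 = 37.305 / 0.35415 ≈ 105.34
  x_D = (0.31300·60 + 0.11900·40 + 0.65800·220 + 0.14100·180) / 0.35415 = 193.68 / 0.35415 ≈ 546.89
  x_I = (0.23400·60 + 0.27000·40 + 0.24300·220 + 0.55800·180) / 0.35415 = 178.74 / 0.35415 ≈ 504.70

x_I = 504.70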